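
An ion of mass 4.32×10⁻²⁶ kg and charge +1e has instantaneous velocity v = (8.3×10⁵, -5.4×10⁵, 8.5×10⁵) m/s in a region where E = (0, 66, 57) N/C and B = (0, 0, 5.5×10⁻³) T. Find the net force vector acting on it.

v×B = (-2970, -4560, 0) N/C.
E + v×B = (-2970, -4500, 57.0) N/C.
F = q(E + v×B) = (1.602×10⁻¹⁹ C)·(-2970, -4500, 57.0) = (-4.76×10⁻¹⁶, -7.21×10⁻¹⁶, 9.13×10⁻¹⁸) N.

F ≈ (-4.76×10⁻¹⁶, -7.21×10⁻¹⁶, 9.13×10⁻¹⁸) N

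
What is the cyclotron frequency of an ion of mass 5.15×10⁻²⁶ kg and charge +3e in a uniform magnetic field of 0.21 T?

f ≈ 3.1×10⁵ Hz

f = |q|B/(2πm).
f = (4.806×10⁻¹⁹)(0.21)/(2π·5.15×10⁻²⁶) ≈ 3.1×10⁵ Hz.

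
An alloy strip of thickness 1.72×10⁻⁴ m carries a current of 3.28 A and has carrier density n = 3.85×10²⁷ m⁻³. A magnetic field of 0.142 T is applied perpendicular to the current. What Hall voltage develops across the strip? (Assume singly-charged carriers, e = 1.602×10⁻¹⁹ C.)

V_H = IB/(n e t).
V_H = (3.28)(0.142)/((3.85×10²⁷)(1.602×10⁻¹⁹)(1.72×10⁻⁴)) ≈ 4.39×10⁻⁶ V.

V_H ≈ 4.39×10⁻⁶ V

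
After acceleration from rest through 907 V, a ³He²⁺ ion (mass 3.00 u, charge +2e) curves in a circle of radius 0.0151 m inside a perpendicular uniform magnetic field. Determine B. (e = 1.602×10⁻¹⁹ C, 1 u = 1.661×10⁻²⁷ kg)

B ≈ 0.352 T

v = √(2|q|V/m) = √(2·3.204×10⁻¹⁹·907/4.983×10⁻²⁷) ≈ 3.415×10⁵ m/s.
B = mv/(|q|r) = (4.983×10⁻²⁷)(3.415×10⁵)/((3.204×10⁻¹⁹)(0.0151)) ≈ 0.352 T.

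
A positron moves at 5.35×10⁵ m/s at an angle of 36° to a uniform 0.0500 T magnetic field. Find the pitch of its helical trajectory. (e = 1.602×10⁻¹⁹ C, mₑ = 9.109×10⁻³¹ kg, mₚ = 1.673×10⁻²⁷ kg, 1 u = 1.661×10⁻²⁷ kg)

v∥ = v cosθ = 5.35×10⁵·cos36° ≈ 4.328×10⁵ m/s.
T = 2πm/(|q|B) = 2π(9.109×10⁻³¹)/((1.602×10⁻¹⁹)(0.0500)) ≈ 7.145×10⁻¹⁰ s.
pitch = v∥ T = (4.328×10⁵)(7.145×10⁻¹⁰) ≈ 3.09×10⁻⁴ m.

p ≈ 3.09×10⁻⁴ m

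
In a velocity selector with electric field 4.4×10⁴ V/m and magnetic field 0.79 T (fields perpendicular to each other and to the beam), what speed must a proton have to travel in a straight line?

Zero net Lorentz force requires |qE| = |q v×B|, i.e. E = vB.
v = E/B = 4.4×10⁴/0.79 = 5.6×10⁴ m/s.

v = 5.6×10⁴ m/s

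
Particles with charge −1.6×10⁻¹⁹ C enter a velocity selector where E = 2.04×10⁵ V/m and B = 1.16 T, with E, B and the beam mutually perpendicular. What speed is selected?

v = 1.76×10⁵ m/s

Zero net Lorentz force requires |qE| = |q v×B|, i.e. E = vB.
v = E/B = 2.04×10⁵/1.16 = 1.76×10⁵ m/s.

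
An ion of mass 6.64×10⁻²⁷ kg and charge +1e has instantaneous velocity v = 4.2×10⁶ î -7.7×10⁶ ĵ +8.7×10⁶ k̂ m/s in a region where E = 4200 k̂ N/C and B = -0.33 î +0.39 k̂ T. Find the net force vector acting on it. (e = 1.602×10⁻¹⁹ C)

v×B = (-3.00×10⁶, -4.51×10⁶, -2.54×10⁶) N/C.
E + v×B = (-3.00×10⁶, -4.51×10⁶, -2.54×10⁶) N/C.
F = q(E + v×B) = (1.602×10⁻¹⁹ C)·(-3.00×10⁶, -4.51×10⁶, -2.54×10⁶) = (-4.81×10⁻¹³, -7.22×10⁻¹³, -4.06×10⁻¹³) N.

F ≈ (-4.81×10⁻¹³, -7.22×10⁻¹³, -4.06×10⁻¹³) N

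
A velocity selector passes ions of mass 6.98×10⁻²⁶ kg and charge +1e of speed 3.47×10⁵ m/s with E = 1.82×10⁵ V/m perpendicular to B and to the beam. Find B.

B = 0.524 T

Balance of forces in the selector: qE = qvB ⇒ B = E/v.
B = 1.82×10⁵/3.47×10⁵ = 0.524 T.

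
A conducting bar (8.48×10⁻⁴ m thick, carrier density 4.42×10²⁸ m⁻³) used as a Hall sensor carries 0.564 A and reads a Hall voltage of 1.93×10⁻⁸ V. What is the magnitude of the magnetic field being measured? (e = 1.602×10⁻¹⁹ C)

From V_H = IB/(n e t), B = V_H n e t / I.
B = (1.93×10⁻⁸)(4.42×10²⁸)(1.602×10⁻¹⁹)(8.48×10⁻⁴)/0.564 ≈ 0.205 T.

B ≈ 0.205 T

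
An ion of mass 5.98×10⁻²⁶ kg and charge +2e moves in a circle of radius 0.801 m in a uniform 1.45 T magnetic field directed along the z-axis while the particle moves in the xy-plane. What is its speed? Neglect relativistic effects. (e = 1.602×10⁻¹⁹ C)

v ≈ 6.22×10⁶ m/s

From |q|vB = mv²/r, v = |q|Br/m.
v = (3.204×10⁻¹⁹)(1.45)(0.801)/5.98×10⁻²⁶ ≈ 6.22×10⁶ m/s.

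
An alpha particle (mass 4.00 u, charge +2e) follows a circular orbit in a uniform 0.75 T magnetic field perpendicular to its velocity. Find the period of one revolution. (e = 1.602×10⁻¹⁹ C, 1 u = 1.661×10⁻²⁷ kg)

The cyclotron period depends only on m, q, B: T = 2πm/(|q|B).
T = 2π(6.644×10⁻²⁷)/((3.204×10⁻¹⁹)(0.75)) ≈ 1.7×10⁻⁷ s.

T ≈ 1.7×10⁻⁷ s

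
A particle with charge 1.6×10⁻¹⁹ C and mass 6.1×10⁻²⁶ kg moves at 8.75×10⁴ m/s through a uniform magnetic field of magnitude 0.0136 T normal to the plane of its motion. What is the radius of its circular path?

r ≈ 2.45 m

The magnetic force provides the centripetal force: |q|vB = mv²/r.
r = mv/(|q|B) = (6.1×10⁻²⁶)(8.75×10⁴)/((1.6×10⁻¹⁹)(0.0136)) ≈ 2.45 m.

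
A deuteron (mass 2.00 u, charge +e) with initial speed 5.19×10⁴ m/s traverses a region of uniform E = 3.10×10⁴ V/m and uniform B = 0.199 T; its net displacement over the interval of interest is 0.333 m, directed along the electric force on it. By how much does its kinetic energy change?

The magnetic force is always ⟂ v and does no work; only the electric force changes KE.
ΔKE = F_E · d = |q|E d = (1.602×10⁻¹⁹)(3.10×10⁴)(0.333) ≈ 1.65×10⁻¹⁵ J.

ΔKE ≈ 1.65×10⁻¹⁵ J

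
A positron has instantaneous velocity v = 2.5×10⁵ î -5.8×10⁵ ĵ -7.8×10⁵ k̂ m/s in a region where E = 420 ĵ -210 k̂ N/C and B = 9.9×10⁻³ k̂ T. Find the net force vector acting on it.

F ≈ (-9.20×10⁻¹⁶, -3.29×10⁻¹⁶, -3.36×10⁻¹⁷) N

v×B = (-5740, -2480, 0) N/C.
E + v×B = (-5740, -2060, -210) N/C.
F = q(E + v×B) = (1.602×10⁻¹⁹ C)·(-5740, -2060, -210) = (-9.20×10⁻¹⁶, -3.29×10⁻¹⁶, -3.36×10⁻¹⁷) N.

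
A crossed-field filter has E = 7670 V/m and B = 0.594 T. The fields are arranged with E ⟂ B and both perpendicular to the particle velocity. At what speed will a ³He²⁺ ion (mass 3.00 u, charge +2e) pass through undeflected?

v = 1.29×10⁴ m/s

For undeflected motion the electric and magnetic forces balance: qE = qvB.
v = E/B = 7670/0.594 = 1.29×10⁴ m/s.
The result is independent of the particle's charge and mass.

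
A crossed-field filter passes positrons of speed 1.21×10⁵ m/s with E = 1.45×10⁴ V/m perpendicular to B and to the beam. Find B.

Balance of forces in the selector: qE = qvB ⇒ B = E/v.
B = 1.45×10⁴/1.21×10⁵ = 0.120 T.

B = 0.120 T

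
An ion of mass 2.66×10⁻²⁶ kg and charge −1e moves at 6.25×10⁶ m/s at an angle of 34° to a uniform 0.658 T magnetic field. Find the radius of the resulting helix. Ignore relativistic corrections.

r ≈ 0.882 m

v⊥ = v sinθ = 6.25×10⁶·sin34° ≈ 3.495×10⁶ m/s.
r = m v⊥/(|q|B) = (2.66×10⁻²⁶)(3.495×10⁶)/((1.602×10⁻¹⁹)(0.658)) ≈ 0.882 m.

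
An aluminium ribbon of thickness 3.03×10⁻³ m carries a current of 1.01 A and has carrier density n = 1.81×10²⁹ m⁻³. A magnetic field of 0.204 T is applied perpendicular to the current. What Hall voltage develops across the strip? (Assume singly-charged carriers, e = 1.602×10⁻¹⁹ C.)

V_H = IB/(n e t).
V_H = (1.01)(0.204)/((1.81×10²⁹)(1.602×10⁻¹⁹)(3.03×10⁻³)) ≈ 2.35×10⁻⁹ V.

V_H ≈ 2.35×10⁻⁹ V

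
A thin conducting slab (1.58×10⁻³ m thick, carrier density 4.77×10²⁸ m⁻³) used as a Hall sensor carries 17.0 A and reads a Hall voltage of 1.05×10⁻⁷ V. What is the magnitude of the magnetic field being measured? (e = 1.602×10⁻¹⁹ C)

B ≈ 0.0746 T

From V_H = IB/(n e t), B = V_H n e t / I.
B = (1.05×10⁻⁷)(4.77×10²⁸)(1.602×10⁻¹⁹)(1.58×10⁻³)/17.0 ≈ 0.0746 T.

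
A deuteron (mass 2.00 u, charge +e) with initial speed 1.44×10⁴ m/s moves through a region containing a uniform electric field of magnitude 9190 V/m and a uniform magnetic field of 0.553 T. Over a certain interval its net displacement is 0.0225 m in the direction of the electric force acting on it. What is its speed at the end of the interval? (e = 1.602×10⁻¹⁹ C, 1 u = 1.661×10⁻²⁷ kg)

v_f ≈ 1.42×10⁵ m/s

B does no work; ΔKE = |q|E d.
½mv_f² = ½mv₀² + |q|Ed = ½(3.322×10⁻²⁷)(1.44×10⁴)² + (1.602×10⁻¹⁹)(9190)(0.0225) ≈ 3.444×10⁻¹⁹ J + 3.313×10⁻¹⁷ J ≈ 3.347×10⁻¹⁷ J.
v_f = √(2·3.347×10⁻¹⁷/3.322×10⁻²⁷) ≈ 1.42×10⁵ m/s.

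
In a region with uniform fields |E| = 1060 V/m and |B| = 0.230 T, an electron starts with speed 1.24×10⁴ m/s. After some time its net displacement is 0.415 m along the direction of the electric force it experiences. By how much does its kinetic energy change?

ΔKE ≈ 7.05×10⁻¹⁷ J

The magnetic force is always ⟂ v and does no work; only the electric force changes KE.
ΔKE = F_E · d = |q|E d = (1.602×10⁻¹⁹)(1060)(0.415) ≈ 7.05×10⁻¹⁷ J.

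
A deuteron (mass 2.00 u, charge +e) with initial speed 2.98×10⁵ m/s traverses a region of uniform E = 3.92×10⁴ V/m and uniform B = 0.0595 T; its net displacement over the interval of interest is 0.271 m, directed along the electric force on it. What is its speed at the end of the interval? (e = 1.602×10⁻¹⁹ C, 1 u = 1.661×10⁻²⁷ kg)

B does no work; ΔKE = |q|E d.
½mv_f² = ½mv₀² + |q|Ed = ½(3.322×10⁻²⁷)(2.98×10⁵)² + (1.602×10⁻¹⁹)(3.92×10⁴)(0.271) ≈ 1.475×10⁻¹⁶ J + 1.702×10⁻¹⁵ J ≈ 1.849×10⁻¹⁵ J.
v_f = √(2·1.849×10⁻¹⁵/3.322×10⁻²⁷) ≈ 1.06×10⁶ m/s.

v_f ≈ 1.06×10⁶ m/s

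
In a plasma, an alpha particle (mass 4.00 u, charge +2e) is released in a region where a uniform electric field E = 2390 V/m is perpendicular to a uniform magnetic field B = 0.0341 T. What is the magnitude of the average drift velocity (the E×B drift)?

v_d ≈ 7.01×10⁴ m/s

The E×B drift speed is v_d = E/B.
v_d = 2390/0.0341 = 7.01×10⁴ m/s.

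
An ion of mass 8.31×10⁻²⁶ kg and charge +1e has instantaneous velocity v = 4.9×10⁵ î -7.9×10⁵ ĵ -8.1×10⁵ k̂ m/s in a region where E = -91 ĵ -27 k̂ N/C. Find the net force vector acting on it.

F ≈ (0, -1.46×10⁻¹⁷, -4.33×10⁻¹⁸) N

Only an electric field acts, so F = qE = (1.602×10⁻¹⁹ C)·(0, -91.0, -27.0) = (0, -1.46×10⁻¹⁷, -4.33×10⁻¹⁸) N.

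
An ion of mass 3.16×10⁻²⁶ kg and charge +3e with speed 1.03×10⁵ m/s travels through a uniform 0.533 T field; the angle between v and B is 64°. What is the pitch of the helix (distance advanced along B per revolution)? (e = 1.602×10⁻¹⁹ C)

p ≈ 0.0350 m

v∥ = v cosθ = 1.03×10⁵·cos64° ≈ 4.515×10⁴ m/s.
T = 2πm/(|q|B) = 2π(3.16×10⁻²⁶)/((4.806×10⁻¹⁹)(0.533)) ≈ 7.751×10⁻⁷ s.
pitch = v∥ T = (4.515×10⁴)(7.751×10⁻⁷) ≈ 0.0350 m.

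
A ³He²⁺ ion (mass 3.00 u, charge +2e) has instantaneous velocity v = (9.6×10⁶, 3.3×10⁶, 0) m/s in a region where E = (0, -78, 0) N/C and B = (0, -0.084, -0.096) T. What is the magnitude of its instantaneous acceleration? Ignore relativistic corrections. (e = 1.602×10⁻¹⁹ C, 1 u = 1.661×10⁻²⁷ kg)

|a| ≈ 8.13×10¹³ m/s²

v×B = (-3.17×10⁵, 9.22×10⁵, -8.06×10⁵) N/C.
E + v×B = (-3.17×10⁵, 9.22×10⁵, -8.06×10⁵) N/C.
F = q(E + v×B) = (3.204×10⁻¹⁹ C)·(-3.17×10⁵, 9.22×10⁵, -8.06×10⁵) = (-1.02×10⁻¹³, 2.95×10⁻¹³, -2.58×10⁻¹³) N.
|a| = |F|/m = 4.053×10⁻¹³/4.983×10⁻²⁷ ≈ 8.13×10¹³ m/s².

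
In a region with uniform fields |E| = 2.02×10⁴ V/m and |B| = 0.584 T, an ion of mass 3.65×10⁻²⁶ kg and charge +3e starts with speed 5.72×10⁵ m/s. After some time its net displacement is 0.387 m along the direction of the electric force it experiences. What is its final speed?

v_f ≈ 7.30×10⁵ m/s

B does no work; ΔKE = |q|E d.
½mv_f² = ½mv₀² + |q|Ed = ½(3.65×10⁻²⁶)(5.72×10⁵)² + (4.806×10⁻¹⁹)(2.02×10⁴)(0.387) ≈ 5.971×10⁻¹⁵ J + 3.757×10⁻¹⁵ J ≈ 9.728×10⁻¹⁵ J.
v_f = √(2·9.728×10⁻¹⁵/3.65×10⁻²⁶) ≈ 7.30×10⁵ m/s.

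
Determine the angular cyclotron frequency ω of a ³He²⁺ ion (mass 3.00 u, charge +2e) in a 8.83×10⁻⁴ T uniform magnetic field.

ω = |q|B/m.
ω = (3.204×10⁻¹⁹)(8.83×10⁻⁴)/4.983×10⁻²⁷ ≈ 5.68×10⁴ rad/s.

ω ≈ 5.68×10⁴ rad/s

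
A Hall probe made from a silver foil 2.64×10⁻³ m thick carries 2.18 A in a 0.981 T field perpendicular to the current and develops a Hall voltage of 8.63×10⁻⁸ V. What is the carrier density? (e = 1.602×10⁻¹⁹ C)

n ≈ 5.86×10²⁸ m⁻³

From V_H = IB/(n e t), n = IB/(V_H e t).
n = (2.18)(0.981)/((8.63×10⁻⁸)(1.602×10⁻¹⁹)(2.64×10⁻³)) ≈ 5.86×10²⁸ m⁻³.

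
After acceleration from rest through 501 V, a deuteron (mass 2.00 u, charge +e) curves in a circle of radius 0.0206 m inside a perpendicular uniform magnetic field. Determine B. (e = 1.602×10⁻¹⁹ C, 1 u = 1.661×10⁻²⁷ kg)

v = √(2|q|V/m) = √(2·1.602×10⁻¹⁹·501/3.322×10⁻²⁷) ≈ 2.198×10⁵ m/s.
B = mv/(|q|r) = (3.322×10⁻²⁷)(2.198×10⁵)/((1.602×10⁻¹⁹)(0.0206)) ≈ 0.221 T.

B ≈ 0.221 T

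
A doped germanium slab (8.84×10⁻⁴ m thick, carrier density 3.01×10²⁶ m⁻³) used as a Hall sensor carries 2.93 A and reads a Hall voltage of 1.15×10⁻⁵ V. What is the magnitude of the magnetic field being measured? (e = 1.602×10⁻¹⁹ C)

From V_H = IB/(n e t), B = V_H n e t / I.
B = (1.15×10⁻⁵)(3.01×10²⁶)(1.602×10⁻¹⁹)(8.84×10⁻⁴)/2.93 ≈ 0.167 T.

B ≈ 0.167 T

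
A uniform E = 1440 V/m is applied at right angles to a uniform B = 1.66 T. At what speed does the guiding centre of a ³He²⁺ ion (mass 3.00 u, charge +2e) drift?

The E×B drift speed is v_d = E/B.
v_d = 1440/1.66 = 867 m/s.

v_d ≈ 867 m/s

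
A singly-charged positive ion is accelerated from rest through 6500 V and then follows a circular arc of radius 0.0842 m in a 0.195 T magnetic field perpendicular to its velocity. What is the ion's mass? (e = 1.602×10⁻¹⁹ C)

Combine |q|V = ½mv² and r = mv/(|q|B): eliminate v to get m = qB²r²/(2V).
m = (1.602×10⁻¹⁹)(0.195)²(0.0842)²/(2·6500) ≈ 3.32×10⁻²⁷ kg.

m ≈ 3.32×10⁻²⁷ kg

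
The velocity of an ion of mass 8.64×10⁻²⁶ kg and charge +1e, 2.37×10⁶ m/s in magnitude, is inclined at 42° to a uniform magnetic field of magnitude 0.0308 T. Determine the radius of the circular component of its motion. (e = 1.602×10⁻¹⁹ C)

v⊥ = v sinθ = 2.37×10⁶·sin42° ≈ 1.586×10⁶ m/s.
r = m v⊥/(|q|B) = (8.64×10⁻²⁶)(1.586×10⁶)/((1.602×10⁻¹⁹)(0.0308)) ≈ 27.8 m.

r ≈ 27.8 m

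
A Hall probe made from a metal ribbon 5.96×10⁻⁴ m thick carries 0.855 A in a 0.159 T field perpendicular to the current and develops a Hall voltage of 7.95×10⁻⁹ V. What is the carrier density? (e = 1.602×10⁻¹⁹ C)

n ≈ 1.79×10²⁹ m⁻³

From V_H = IB/(n e t), n = IB/(V_H e t).
n = (0.855)(0.159)/((7.95×10⁻⁹)(1.602×10⁻¹⁹)(5.96×10⁻⁴)) ≈ 1.79×10²⁹ m⁻³.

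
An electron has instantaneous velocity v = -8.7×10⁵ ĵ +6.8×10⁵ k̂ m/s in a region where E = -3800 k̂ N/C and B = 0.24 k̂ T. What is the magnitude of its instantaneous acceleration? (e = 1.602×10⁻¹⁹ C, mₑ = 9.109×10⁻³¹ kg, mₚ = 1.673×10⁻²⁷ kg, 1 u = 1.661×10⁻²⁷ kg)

v×B = (-2.09×10⁵, 0, 0) N/C.
E + v×B = (-2.09×10⁵, 0, -3800) N/C.
F = q(E + v×B) = (−1.602×10⁻¹⁹ C)·(-2.09×10⁵, 0, -3800) = (3.34×10⁻¹⁴, 0, 6.09×10⁻¹⁶) N.
|a| = |F|/m = 3.346×10⁻¹⁴/9.109×10⁻³¹ ≈ 3.67×10¹⁶ m/s².

|a| ≈ 3.67×10¹⁶ m/s²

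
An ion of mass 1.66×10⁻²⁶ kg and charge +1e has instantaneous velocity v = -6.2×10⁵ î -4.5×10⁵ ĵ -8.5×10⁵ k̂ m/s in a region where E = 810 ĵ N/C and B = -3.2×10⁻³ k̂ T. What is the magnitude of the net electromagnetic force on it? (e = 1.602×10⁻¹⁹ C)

v×B = (1440, -1980, 0) N/C.
E + v×B = (1440, -1170, 0) N/C.
F = q(E + v×B) = (1.602×10⁻¹⁹ C)·(1440, -1170, 0) = (2.31×10⁻¹⁶, -1.88×10⁻¹⁶, 0) N.
|F| = 2.98×10⁻¹⁶ N.

|F| ≈ 2.98×10⁻¹⁶ N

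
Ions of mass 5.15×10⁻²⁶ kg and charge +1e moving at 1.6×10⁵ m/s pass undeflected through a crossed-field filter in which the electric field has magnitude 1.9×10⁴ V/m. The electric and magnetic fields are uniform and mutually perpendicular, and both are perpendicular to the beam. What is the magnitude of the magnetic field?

Balance of forces in the selector: qE = qvB ⇒ B = E/v.
B = 1.9×10⁴/1.6×10⁵ = 0.12 T.

B = 0.12 T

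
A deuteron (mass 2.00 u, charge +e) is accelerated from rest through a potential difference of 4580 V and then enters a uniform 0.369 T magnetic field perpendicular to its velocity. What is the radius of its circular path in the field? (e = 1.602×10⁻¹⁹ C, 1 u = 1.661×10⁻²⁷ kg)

Acceleration: |q|V = ½mv² ⇒ v = √(2|q|V/m) = √(2·1.602×10⁻¹⁹·4580/3.322×10⁻²⁷) ≈ 6.646×10⁵ m/s.
In the field: r = mv/(|q|B) = (3.322×10⁻²⁷)(6.646×10⁵)/((1.602×10⁻¹⁹)(0.369)) ≈ 0.0373 m.

r ≈ 0.0373 m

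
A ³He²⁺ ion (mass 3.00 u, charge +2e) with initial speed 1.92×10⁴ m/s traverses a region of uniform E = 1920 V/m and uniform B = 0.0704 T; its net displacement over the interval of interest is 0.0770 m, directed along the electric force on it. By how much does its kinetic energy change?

ΔKE ≈ 4.74×10⁻¹⁷ J

The magnetic force is always ⟂ v and does no work; only the electric force changes KE.
ΔKE = F_E · d = |q|E d = (3.204×10⁻¹⁹)(1920)(0.0770) ≈ 4.74×10⁻¹⁷ J.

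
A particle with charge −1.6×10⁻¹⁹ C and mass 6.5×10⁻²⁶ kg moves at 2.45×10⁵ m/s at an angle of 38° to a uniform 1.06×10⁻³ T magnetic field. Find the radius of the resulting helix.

r ≈ 57.8 m

v⊥ = v sinθ = 2.45×10⁵·sin38° ≈ 1.508×10⁵ m/s.
r = m v⊥/(|q|B) = (6.5×10⁻²⁶)(1.508×10⁵)/((1.6×10⁻¹⁹)(1.06×10⁻³)) ≈ 57.8 m.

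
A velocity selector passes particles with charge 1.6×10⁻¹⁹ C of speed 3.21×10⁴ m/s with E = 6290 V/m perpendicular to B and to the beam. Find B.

Balance of forces in the selector: qE = qvB ⇒ B = E/v.
B = 6290/3.21×10⁴ = 0.196 T.

B = 0.196 T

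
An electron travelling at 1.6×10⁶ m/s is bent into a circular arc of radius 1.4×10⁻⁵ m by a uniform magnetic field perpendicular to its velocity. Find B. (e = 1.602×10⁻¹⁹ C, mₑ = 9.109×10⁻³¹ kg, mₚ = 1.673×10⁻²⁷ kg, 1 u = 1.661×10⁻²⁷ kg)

B ≈ 0.65 T

From |q|vB = mv²/r, B = mv/(|q|r).
B = (9.109×10⁻³¹)(1.6×10⁶)/((1.602×10⁻¹⁹)(1.4×10⁻⁵)) ≈ 0.65 T.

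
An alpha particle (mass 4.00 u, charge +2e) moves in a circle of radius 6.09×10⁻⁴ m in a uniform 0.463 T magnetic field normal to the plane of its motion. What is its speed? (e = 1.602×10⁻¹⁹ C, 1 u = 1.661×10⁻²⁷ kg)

From |q|vB = mv²/r, v = |q|Br/m.
v = (3.204×10⁻¹⁹)(0.463)(6.09×10⁻⁴)/6.644×10⁻²⁷ ≈ 1.36×10⁴ m/s.

v ≈ 1.36×10⁴ m/s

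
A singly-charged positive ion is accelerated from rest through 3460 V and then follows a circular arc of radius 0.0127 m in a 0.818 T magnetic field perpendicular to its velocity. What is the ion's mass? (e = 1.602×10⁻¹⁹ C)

m ≈ 2.50×10⁻²⁷ kg

Combine |q|V = ½mv² and r = mv/(|q|B): eliminate v to get m = qB²r²/(2V).
m = (1.602×10⁻¹⁹)(0.818)²(0.0127)²/(2·3460) ≈ 2.50×10⁻²⁷ kg.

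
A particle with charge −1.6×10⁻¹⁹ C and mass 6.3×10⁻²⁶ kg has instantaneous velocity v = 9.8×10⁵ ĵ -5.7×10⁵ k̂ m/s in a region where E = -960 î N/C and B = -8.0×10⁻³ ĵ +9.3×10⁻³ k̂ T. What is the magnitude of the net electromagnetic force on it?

v×B = (4550, 0, 0) N/C.
E + v×B = (3590, 0, 0) N/C.
F = q(E + v×B) = (−1.6×10⁻¹⁹ C)·(3590, 0, 0) = (-5.75×10⁻¹⁶, 0, 0) N.
|F| = 5.75×10⁻¹⁶ N.

|F| ≈ 5.75×10⁻¹⁶ N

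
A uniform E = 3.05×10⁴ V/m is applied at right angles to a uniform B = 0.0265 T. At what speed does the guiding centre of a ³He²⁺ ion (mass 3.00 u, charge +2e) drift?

In crossed fields the guiding centre drifts at v_d = |E×B|/B² = E/B, independent of charge and mass.
v_d = 3.05×10⁴/0.0265 = 1.15×10⁶ m/s.

v_d ≈ 1.15×10⁶ m/s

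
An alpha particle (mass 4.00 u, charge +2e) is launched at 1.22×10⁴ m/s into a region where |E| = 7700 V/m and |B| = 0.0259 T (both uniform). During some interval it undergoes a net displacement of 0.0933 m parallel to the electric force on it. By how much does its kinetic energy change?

The magnetic force is always ⟂ v and does no work; only the electric force changes KE.
ΔKE = F_E · d = |q|E d = (3.204×10⁻¹⁹)(7700)(0.0933) ≈ 2.30×10⁻¹⁶ J.

ΔKE ≈ 2.30×10⁻¹⁶ J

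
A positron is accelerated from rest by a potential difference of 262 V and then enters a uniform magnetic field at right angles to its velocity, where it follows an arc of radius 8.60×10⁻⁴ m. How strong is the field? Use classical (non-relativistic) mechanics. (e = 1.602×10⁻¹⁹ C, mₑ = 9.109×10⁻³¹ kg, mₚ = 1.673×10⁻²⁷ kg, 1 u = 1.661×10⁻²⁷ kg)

v = √(2|q|V/m) = √(2·1.602×10⁻¹⁹·262/9.109×10⁻³¹) ≈ 9.600×10⁶ m/s.
B = mv/(|q|r) = (9.109×10⁻³¹)(9.600×10⁶)/((1.602×10⁻¹⁹)(8.60×10⁻⁴)) ≈ 0.0635 T.

B ≈ 0.0635 T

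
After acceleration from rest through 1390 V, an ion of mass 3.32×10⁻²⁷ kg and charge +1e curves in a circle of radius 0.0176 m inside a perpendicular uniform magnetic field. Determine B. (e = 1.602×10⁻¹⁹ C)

v = √(2|q|V/m) = √(2·1.602×10⁻¹⁹·1390/3.32×10⁻²⁷) ≈ 3.663×10⁵ m/s.
B = mv/(|q|r) = (3.32×10⁻²⁷)(3.663×10⁵)/((1.602×10⁻¹⁹)(0.0176)) ≈ 0.431 T.

B ≈ 0.431 T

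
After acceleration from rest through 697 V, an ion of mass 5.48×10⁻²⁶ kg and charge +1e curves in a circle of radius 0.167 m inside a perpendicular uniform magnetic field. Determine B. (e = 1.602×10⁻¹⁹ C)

B ≈ 0.131 T

v = √(2|q|V/m) = √(2·1.602×10⁻¹⁹·697/5.48×10⁻²⁶) ≈ 6.384×10⁴ m/s.
B = mv/(|q|r) = (5.48×10⁻²⁶)(6.384×10⁴)/((1.602×10⁻¹⁹)(0.167)) ≈ 0.131 T.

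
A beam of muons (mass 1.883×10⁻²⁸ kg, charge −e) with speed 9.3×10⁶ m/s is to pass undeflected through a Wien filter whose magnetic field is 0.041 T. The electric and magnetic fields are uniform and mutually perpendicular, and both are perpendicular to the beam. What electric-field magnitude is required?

E = 3.8×10⁵ V/m

For straight-line motion qE = qvB, so E = vB.
E = 9.3×10⁶ × 0.041 = 3.8×10⁵ V/m.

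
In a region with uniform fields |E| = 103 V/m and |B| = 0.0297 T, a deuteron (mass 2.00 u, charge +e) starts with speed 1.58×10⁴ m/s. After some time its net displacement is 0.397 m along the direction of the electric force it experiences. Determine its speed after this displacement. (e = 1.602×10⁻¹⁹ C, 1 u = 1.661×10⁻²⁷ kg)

v_f ≈ 6.48×10⁴ m/s

B does no work; ΔKE = |q|E d.
½mv_f² = ½mv₀² + |q|Ed = ½(3.322×10⁻²⁷)(1.58×10⁴)² + (1.602×10⁻¹⁹)(103)(0.397) ≈ 4.147×10⁻¹⁹ J + 6.551×10⁻¹⁸ J ≈ 6.965×10⁻¹⁸ J.
v_f = √(2·6.965×10⁻¹⁸/3.322×10⁻²⁷) ≈ 6.48×10⁴ m/s.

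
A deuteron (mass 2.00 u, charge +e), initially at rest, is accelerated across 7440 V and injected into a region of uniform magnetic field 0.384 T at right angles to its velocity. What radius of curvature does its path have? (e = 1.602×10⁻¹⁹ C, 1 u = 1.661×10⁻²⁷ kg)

r ≈ 0.0457 m

Acceleration: |q|V = ½mv² ⇒ v = √(2|q|V/m) = √(2·1.602×10⁻¹⁹·7440/3.322×10⁻²⁷) ≈ 8.471×10⁵ m/s.
In the field: r = mv/(|q|B) = (3.322×10⁻²⁷)(8.471×10⁵)/((1.602×10⁻¹⁹)(0.384)) ≈ 0.0457 m.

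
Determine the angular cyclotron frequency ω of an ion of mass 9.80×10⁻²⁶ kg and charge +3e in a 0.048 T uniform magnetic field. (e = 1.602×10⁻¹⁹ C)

ω = |q|B/m.
ω = (4.806×10⁻¹⁹)(0.048)/9.80×10⁻²⁶ ≈ 2.4×10⁵ rad/s.

ω ≈ 2.4×10⁵ rad/s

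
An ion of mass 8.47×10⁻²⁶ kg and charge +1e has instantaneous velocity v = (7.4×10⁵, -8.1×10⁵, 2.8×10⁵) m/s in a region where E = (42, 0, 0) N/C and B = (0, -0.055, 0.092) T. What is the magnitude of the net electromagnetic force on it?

v×B = (-5.91×10⁴, -6.81×10⁴, -4.07×10⁴) N/C.
E + v×B = (-5.91×10⁴, -6.81×10⁴, -4.07×10⁴) N/C.
F = q(E + v×B) = (1.602×10⁻¹⁹ C)·(-5.91×10⁴, -6.81×10⁴, -4.07×10⁴) = (-9.46×10⁻¹⁵, -1.09×10⁻¹⁴, -6.52×10⁻¹⁵) N.
|F| = 1.58×10⁻¹⁴ N.

|F| ≈ 1.58×10⁻¹⁴ N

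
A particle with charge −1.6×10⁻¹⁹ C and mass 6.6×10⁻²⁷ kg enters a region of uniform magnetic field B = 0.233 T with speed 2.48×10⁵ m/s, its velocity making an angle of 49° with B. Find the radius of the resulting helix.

r ≈ 0.0331 m

v⊥ = v sinθ = 2.48×10⁵·sin49° ≈ 1.872×10⁵ m/s.
r = m v⊥/(|q|B) = (6.6×10⁻²⁷)(1.872×10⁵)/((1.6×10⁻¹⁹)(0.233)) ≈ 0.0331 m.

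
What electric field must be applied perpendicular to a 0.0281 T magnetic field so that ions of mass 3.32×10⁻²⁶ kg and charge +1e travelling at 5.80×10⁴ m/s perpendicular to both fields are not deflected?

For straight-line motion qE = qvB, so E = vB.
E = 5.80×10⁴ × 0.0281 = 1630 V/m.

E = 1630 V/m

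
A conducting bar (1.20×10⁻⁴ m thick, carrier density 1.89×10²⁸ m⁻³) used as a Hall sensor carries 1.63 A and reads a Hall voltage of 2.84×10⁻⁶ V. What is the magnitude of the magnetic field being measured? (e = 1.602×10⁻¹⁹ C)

B ≈ 0.633 T

From V_H = IB/(n e t), B = V_H n e t / I.
B = (2.84×10⁻⁶)(1.89×10²⁸)(1.602×10⁻¹⁹)(1.20×10⁻⁴)/1.63 ≈ 0.633 T.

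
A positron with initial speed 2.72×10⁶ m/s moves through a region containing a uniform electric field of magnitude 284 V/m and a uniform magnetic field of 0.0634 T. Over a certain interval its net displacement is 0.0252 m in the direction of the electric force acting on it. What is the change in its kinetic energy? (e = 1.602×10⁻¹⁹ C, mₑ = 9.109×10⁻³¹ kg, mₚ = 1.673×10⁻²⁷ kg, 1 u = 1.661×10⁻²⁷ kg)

The magnetic force is always ⟂ v and does no work; only the electric force changes KE.
ΔKE = F_E · d = |q|E d = (1.602×10⁻¹⁹)(284)(0.0252) ≈ 1.15×10⁻¹⁸ J.

ΔKE ≈ 1.15×10⁻¹⁸ J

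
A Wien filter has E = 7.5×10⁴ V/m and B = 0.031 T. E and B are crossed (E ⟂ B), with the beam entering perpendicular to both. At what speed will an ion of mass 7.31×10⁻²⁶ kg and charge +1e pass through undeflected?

Zero net Lorentz force requires |qE| = |q v×B|, i.e. E = vB.
v = E/B = 7.5×10⁴/0.031 = 2.4×10⁶ m/s.
The result is independent of the particle's charge and mass.

v = 2.4×10⁶ m/s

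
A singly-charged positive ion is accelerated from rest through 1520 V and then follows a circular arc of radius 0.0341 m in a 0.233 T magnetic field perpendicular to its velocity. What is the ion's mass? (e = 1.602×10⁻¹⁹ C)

m ≈ 3.33×10⁻²⁷ kg

Combine |q|V = ½mv² and r = mv/(|q|B): eliminate v to get m = qB²r²/(2V).
m = (1.602×10⁻¹⁹)(0.233)²(0.0341)²/(2·1520) ≈ 3.33×10⁻²⁷ kg.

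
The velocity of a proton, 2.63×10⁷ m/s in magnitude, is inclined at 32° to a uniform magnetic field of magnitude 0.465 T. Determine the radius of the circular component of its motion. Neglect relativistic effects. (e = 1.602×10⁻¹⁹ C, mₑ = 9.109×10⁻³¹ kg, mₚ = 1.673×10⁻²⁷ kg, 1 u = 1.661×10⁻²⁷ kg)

r ≈ 0.313 m

v⊥ = v sinθ = 2.63×10⁷·sin32° ≈ 1.394×10⁷ m/s.
r = m v⊥/(|q|B) = (1.673×10⁻²⁷)(1.394×10⁷)/((1.602×10⁻¹⁹)(0.465)) ≈ 0.313 m.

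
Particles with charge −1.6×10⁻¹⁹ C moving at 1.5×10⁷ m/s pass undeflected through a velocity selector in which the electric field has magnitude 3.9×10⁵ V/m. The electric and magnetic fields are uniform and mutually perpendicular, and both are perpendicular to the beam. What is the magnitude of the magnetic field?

Balance of forces in the selector: qE = qvB ⇒ B = E/v.
B = 3.9×10⁵/1.5×10⁷ = 0.026 T.

B = 0.026 T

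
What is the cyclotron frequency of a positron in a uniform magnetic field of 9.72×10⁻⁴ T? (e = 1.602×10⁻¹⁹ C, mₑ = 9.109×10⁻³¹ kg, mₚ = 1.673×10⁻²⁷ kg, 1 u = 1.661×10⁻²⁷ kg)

f ≈ 2.72×10⁷ Hz

f = |q|B/(2πm).
f = (1.602×10⁻¹⁹)(9.72×10⁻⁴)/(2π·9.109×10⁻³¹) ≈ 2.72×10⁷ Hz.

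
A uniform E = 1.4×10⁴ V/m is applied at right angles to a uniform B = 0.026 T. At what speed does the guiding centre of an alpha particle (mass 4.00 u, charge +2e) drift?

v_d ≈ 5.4×10⁵ m/s

In crossed fields the guiding centre drifts at v_d = |E×B|/B² = E/B, independent of charge and mass.
v_d = 1.4×10⁴/0.026 = 5.4×10⁵ m/s.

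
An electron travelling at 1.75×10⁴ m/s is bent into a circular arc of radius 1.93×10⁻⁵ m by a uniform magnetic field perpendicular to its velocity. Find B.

B ≈ 5.16×10⁻³ T

From |q|vB = mv²/r, B = mv/(|q|r).
B = (9.109×10⁻³¹)(1.75×10⁴)/((1.602×10⁻¹⁹)(1.93×10⁻⁵)) ≈ 5.16×10⁻³ T.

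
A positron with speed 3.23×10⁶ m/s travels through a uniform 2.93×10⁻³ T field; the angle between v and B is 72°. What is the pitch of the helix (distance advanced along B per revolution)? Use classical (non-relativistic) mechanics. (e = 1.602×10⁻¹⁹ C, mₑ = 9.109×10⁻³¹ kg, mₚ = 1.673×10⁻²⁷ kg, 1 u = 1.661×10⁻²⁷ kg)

p ≈ 0.0122 m

v∥ = v cosθ = 3.23×10⁶·cos72° ≈ 9.981×10⁵ m/s.
T = 2πm/(|q|B) = 2π(9.109×10⁻³¹)/((1.602×10⁻¹⁹)(2.93×10⁻³)) ≈ 1.219×10⁻⁸ s.
pitch = v∥ T = (9.981×10⁵)(1.219×10⁻⁸) ≈ 0.0122 m.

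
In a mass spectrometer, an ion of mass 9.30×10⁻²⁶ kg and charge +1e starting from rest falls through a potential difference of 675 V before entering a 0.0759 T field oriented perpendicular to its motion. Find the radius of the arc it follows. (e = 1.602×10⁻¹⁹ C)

r ≈ 0.369 m

Acceleration: |q|V = ½mv² ⇒ v = √(2|q|V/m) = √(2·1.602×10⁻¹⁹·675/9.30×10⁻²⁶) ≈ 4.822×10⁴ m/s.
In the field: r = mv/(|q|B) = (9.30×10⁻²⁶)(4.822×10⁴)/((1.602×10⁻¹⁹)(0.0759)) ≈ 0.369 m.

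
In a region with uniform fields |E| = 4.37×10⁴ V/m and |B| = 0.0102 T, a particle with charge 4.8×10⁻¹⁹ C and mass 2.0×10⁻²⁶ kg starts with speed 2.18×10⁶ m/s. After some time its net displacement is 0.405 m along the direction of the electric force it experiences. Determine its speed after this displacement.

v_f ≈ 2.37×10⁶ m/s

B does no work; ΔKE = |q|E d.
½mv_f² = ½mv₀² + |q|Ed = ½(2.0×10⁻²⁶)(2.18×10⁶)² + (4.8×10⁻¹⁹)(4.37×10⁴)(0.405) ≈ 4.752×10⁻¹⁴ J + 8.495×10⁻¹⁵ J ≈ 5.602×10⁻¹⁴ J.
v_f = √(2·5.602×10⁻¹⁴/2.0×10⁻²⁶) ≈ 2.37×10⁶ m/s.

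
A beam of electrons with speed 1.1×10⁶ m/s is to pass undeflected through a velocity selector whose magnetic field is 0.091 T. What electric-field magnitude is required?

E = 1.0×10⁵ V/m

For straight-line motion qE = qvB, so E = vB.
E = 1.1×10⁶ × 0.091 = 1.0×10⁵ V/m.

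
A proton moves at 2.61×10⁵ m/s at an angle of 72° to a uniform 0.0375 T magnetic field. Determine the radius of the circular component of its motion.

v⊥ = v sinθ = 2.61×10⁵·sin72° ≈ 2.482×10⁵ m/s.
r = m v⊥/(|q|B) = (1.673×10⁻²⁷)(2.482×10⁵)/((1.602×10⁻¹⁹)(0.0375)) ≈ 0.0691 m.

r ≈ 0.0691 m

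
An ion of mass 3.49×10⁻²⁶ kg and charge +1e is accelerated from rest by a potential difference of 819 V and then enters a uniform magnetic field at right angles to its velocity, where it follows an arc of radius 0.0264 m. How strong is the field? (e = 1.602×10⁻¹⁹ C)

B ≈ 0.716 T

v = √(2|q|V/m) = √(2·1.602×10⁻¹⁹·819/3.49×10⁻²⁶) ≈ 8.671×10⁴ m/s.
B = mv/(|q|r) = (3.49×10⁻²⁶)(8.671×10⁴)/((1.602×10⁻¹⁹)(0.0264)) ≈ 0.716 T.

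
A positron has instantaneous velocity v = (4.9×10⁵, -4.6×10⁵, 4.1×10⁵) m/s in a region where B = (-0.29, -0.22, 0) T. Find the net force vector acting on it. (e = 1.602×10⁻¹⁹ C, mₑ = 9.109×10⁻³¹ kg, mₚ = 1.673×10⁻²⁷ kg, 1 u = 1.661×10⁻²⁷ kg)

v×B = (9.02×10⁴, -1.19×10⁵, -2.41×10⁵) N/C.
F = q v×B = (1.602×10⁻¹⁹ C)·(9.02×10⁴, -1.19×10⁵, -2.41×10⁵) = (1.45×10⁻¹⁴, -1.90×10⁻¹⁴, -3.86×10⁻¹⁴) N.

F ≈ (1.45×10⁻¹⁴, -1.90×10⁻¹⁴, -3.86×10⁻¹⁴) N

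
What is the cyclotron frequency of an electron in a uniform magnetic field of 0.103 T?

f = |q|B/(2πm).
f = (1.602×10⁻¹⁹)(0.103)/(2π·9.109×10⁻³¹) ≈ 2.88×10⁹ Hz.

f ≈ 2.88×10⁹ Hz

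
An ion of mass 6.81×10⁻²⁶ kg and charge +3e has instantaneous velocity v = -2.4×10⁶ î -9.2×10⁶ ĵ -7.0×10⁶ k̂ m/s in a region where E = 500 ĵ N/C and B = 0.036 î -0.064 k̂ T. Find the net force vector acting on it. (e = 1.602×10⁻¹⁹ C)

v×B = (5.89×10⁵, -4.06×10⁵, 3.31×10⁵) N/C.
E + v×B = (5.89×10⁵, -4.05×10⁵, 3.31×10⁵) N/C.
F = q(E + v×B) = (4.806×10⁻¹⁹ C)·(5.89×10⁵, -4.05×10⁵, 3.31×10⁵) = (2.83×10⁻¹³, -1.95×10⁻¹³, 1.59×10⁻¹³) N.

F ≈ (2.83×10⁻¹³, -1.95×10⁻¹³, 1.59×10⁻¹³) N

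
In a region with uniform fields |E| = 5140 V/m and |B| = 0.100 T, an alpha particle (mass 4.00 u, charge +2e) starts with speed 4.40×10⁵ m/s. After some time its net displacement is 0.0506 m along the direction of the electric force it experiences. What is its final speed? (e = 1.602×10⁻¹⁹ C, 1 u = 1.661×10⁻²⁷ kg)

v_f ≈ 4.68×10⁵ m/s

B does no work; ΔKE = |q|E d.
½mv_f² = ½mv₀² + |q|Ed = ½(6.644×10⁻²⁷)(4.40×10⁵)² + (3.204×10⁻¹⁹)(5140)(0.0506) ≈ 6.431×10⁻¹⁶ J + 8.333×10⁻¹⁷ J ≈ 7.265×10⁻¹⁶ J.
v_f = √(2·7.265×10⁻¹⁶/6.644×10⁻²⁷) ≈ 4.68×10⁵ m/s.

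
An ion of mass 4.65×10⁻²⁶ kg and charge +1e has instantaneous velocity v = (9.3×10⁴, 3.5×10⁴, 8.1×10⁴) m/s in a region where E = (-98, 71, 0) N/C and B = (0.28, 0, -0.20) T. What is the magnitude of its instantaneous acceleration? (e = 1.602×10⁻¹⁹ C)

|a| ≈ 1.48×10¹¹ m/s²

v×B = (-7000, 4.13×10⁴, -9800) N/C.
E + v×B = (-7100, 4.14×10⁴, -9800) N/C.
F = q(E + v×B) = (1.602×10⁻¹⁹ C)·(-7100, 4.14×10⁴, -9800) = (-1.14×10⁻¹⁵, 6.62×10⁻¹⁵, -1.57×10⁻¹⁵) N.
|a| = |F|/m = 6.902×10⁻¹⁵/4.65×10⁻²⁶ ≈ 1.48×10¹¹ m/s².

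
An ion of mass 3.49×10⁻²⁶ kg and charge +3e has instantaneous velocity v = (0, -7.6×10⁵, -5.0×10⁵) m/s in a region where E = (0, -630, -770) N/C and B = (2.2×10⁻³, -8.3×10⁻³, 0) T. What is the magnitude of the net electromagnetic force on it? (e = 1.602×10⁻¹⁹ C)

v×B = (-4150, -1100, 1670) N/C.
E + v×B = (-4150, -1730, 902) N/C.
F = q(E + v×B) = (4.806×10⁻¹⁹ C)·(-4150, -1730, 902) = (-1.99×10⁻¹⁵, -8.31×10⁻¹⁶, 4.34×10⁻¹⁶) N.
|F| = 2.20×10⁻¹⁵ N.

|F| ≈ 2.20×10⁻¹⁵ N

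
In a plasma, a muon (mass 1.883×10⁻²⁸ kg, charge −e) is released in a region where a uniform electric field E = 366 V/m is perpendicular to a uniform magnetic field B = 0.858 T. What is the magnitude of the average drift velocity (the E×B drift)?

The E×B drift speed is v_d = E/B.
v_d = 366/0.858 = 427 m/s.

v_d ≈ 427 m/s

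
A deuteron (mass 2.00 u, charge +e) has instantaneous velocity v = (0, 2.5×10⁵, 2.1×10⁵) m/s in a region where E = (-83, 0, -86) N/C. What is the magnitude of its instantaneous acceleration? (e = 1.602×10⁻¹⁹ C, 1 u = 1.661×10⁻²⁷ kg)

Only an electric field acts, so F = qE = (1.602×10⁻¹⁹ C)·(-83.0, 0, -86.0) = (-1.33×10⁻¹⁷, 0, -1.38×10⁻¹⁷) N.
|a| = |F|/m = 1.915×10⁻¹⁷/3.322×10⁻²⁷ ≈ 5.76×10⁹ m/s².

|a| ≈ 5.76×10⁹ m/s²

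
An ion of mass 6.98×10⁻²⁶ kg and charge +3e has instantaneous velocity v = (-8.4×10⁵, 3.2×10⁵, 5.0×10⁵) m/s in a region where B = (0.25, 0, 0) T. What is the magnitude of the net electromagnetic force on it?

v×B = (0, 1.25×10⁵, -8.00×10⁴) N/C.
F = q v×B = (4.806×10⁻¹⁹ C)·(0, 1.25×10⁵, -8.00×10⁴) = (0, 6.01×10⁻¹⁴, -3.84×10⁻¹⁴) N.
|F| = 7.13×10⁻¹⁴ N.

|F| ≈ 7.13×10⁻¹⁴ N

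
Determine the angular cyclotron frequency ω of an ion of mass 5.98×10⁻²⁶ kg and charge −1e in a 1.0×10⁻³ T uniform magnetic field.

ω ≈ 2700 rad/s

ω = |q|B/m.
ω = (1.602×10⁻¹⁹)(1.0×10⁻³)/5.98×10⁻²⁶ ≈ 2700 rad/s.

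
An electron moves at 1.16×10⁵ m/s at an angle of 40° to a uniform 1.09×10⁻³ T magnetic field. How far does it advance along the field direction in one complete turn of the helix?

v∥ = v cosθ = 1.16×10⁵·cos40° ≈ 8.886×10⁴ m/s.
T = 2πm/(|q|B) = 2π(9.109×10⁻³¹)/((1.602×10⁻¹⁹)(1.09×10⁻³)) ≈ 3.278×10⁻⁸ s.
pitch = v∥ T = (8.886×10⁴)(3.278×10⁻⁸) ≈ 2.91×10⁻³ m.

p ≈ 2.91×10⁻³ m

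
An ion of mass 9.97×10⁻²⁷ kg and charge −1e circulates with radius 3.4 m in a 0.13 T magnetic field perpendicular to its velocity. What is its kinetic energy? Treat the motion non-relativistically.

v = |q|Br/m, then KE = ½mv² = (qBr)²/(2m).
v = (1.602×10⁻¹⁹)(0.13)(3.4)/9.97×10⁻²⁷ ≈ 7.102×10⁶ m/s.
KE = ½(9.97×10⁻²⁷)(7.102×10⁶)² ≈ 2.5×10⁻¹³ J = 1.6×10⁶ eV.

KE ≈ 1.6×10⁶ eV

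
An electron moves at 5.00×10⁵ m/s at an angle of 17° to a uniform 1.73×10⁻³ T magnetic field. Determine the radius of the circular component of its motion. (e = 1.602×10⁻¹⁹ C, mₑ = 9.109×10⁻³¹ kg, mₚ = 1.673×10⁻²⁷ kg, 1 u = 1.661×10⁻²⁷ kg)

v⊥ = v sinθ = 5.00×10⁵·sin17° ≈ 1.462×10⁵ m/s.
r = m v⊥/(|q|B) = (9.109×10⁻³¹)(1.462×10⁵)/((1.602×10⁻¹⁹)(1.73×10⁻³)) ≈ 4.80×10⁻⁴ m.

r ≈ 4.80×10⁻⁴ m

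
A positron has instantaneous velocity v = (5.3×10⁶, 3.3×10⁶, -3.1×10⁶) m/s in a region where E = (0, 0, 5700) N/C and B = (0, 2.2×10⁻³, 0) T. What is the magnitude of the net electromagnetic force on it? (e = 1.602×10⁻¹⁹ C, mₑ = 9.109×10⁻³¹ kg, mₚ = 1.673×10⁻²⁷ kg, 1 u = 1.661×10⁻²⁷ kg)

v×B = (6820, 0, 1.17×10⁴) N/C.
E + v×B = (6820, 0, 1.74×10⁴) N/C.
F = q(E + v×B) = (1.602×10⁻¹⁹ C)·(6820, 0, 1.74×10⁴) = (1.09×10⁻¹⁵, 0, 2.78×10⁻¹⁵) N.
|F| = 2.99×10⁻¹⁵ N.

|F| ≈ 2.99×10⁻¹⁵ N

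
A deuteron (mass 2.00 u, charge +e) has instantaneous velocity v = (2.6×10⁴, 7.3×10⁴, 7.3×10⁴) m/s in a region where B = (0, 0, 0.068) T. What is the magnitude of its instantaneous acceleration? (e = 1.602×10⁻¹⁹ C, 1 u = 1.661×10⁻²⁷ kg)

v×B = (4960, -1770, 0) N/C.
F = q v×B = (1.602×10⁻¹⁹ C)·(4960, -1770, 0) = (7.95×10⁻¹⁶, -2.83×10⁻¹⁶, 0) N.
|a| = |F|/m = 8.442×10⁻¹⁶/3.322×10⁻²⁷ ≈ 2.54×10¹¹ m/s².

|a| ≈ 2.54×10¹¹ m/s²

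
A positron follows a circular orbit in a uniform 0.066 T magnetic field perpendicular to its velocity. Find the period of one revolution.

The cyclotron period depends only on m, q, B: T = 2πm/(|q|B).
T = 2π(9.109×10⁻³¹)/((1.602×10⁻¹⁹)(0.066)) ≈ 5.4×10⁻¹⁰ s.

T ≈ 5.4×10⁻¹⁰ s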